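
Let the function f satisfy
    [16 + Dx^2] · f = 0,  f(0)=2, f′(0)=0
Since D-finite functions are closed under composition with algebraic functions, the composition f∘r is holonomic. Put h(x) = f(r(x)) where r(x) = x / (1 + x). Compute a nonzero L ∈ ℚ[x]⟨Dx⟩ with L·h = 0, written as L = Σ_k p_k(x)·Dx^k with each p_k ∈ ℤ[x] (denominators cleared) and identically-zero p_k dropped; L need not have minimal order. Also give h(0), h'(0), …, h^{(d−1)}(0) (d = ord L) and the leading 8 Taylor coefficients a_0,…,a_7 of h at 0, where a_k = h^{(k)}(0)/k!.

f: a_k = 2, 0, -16, 0, 64/3, 0, -512/45, 0, …
h₀=f(r): pull back L_f along r ⇒ L₀.
L = 16 + (2 + 6·x + 6·x^2 + 2·x^3)·Dx + (1 + 4·x + 6·x^2 + 4·x^3 + x^4)·Dx^2  (order 2).
h: a_k = 2, 0, -16, 32, -80/3, -64/3, 5488/45, -1312/5, …
ICs: h(0) = 2, h′(0) = 0.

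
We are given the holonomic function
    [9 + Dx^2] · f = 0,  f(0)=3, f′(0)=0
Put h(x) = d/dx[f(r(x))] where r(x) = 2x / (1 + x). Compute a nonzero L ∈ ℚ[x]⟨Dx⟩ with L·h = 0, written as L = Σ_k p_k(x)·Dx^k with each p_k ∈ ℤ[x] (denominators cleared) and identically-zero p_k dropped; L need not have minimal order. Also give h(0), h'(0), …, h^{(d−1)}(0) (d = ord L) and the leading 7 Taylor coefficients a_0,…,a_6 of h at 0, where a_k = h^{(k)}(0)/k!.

f: a_k = 3, 0, -27/2, 0, 81/8, 0, -243/80, …
f∘r: x↦r, Dx↦Dx/r' in L_f ⇒ L₀.
Differentiate: ansatz ord ≤ ord L₀ ⇒ L.
L = (42 + 12·x + 6·x^2) + (6 + 18·x + 18·x^2 + 6·x^3)·Dx + (1 + 4·x + 6·x^2 + 4·x^3 + x^4)·Dx^2  (order 2).
h: a_k = 0, -108, 324, 0, -2160, 34668/5, -61236/5, …
ICs: h(0) = 0, h′(0) = -108.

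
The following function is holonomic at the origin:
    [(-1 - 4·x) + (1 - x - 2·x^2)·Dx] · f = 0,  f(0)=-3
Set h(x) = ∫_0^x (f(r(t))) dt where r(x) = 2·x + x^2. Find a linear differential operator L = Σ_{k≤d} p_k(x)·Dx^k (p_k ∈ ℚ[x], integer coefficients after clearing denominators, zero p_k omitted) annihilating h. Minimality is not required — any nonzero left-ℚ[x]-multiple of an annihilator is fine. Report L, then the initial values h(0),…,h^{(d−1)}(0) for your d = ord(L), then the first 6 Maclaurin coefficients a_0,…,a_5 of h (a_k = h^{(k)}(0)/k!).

L = (2 + 16·x + 8·x^2)·Dx + (-1 + 3·x + 6·x^2 + 2·x^3)·Dx^2  (order 2).
h: a_k = 0, -3, -3, -13, -39, -717/5, …
ICs: h(0) = 0, h′(0) = -3.

f: a_k = -3, -3, -9, -15, -33, -63, …
f∘r: x↦r, Dx↦Dx/r' in L_f ⇒ L₀.
h=∫₀ˣh₀: take L = L₀·Dx.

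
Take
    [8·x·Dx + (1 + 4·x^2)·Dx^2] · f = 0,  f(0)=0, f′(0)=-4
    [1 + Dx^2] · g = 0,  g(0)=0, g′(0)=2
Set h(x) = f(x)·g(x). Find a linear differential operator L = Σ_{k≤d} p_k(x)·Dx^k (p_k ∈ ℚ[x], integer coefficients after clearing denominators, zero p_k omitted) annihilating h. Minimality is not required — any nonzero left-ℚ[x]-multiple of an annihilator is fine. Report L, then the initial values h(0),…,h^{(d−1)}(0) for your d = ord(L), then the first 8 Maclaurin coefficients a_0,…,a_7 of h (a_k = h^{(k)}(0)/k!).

f: a_k = 0, -4, 0, 16/3, 0, -64/5, 0, 256/7, …
g: a_k = 0, 2, 0, -1/3, 0, 1/60, 0, -1/2520, …
Sym-product of L_f,L_g gives L₀ (≤ ord 4).
L = (85 + 944·x^2 + 416·x^4 + 256·x^6 + 256·x^8) + (144·x + 704·x^3 + 768·x^5 + 1024·x^7)·Dx + (90 + 992·x^2 + 576·x^4 + 512·x^6 + 512·x^8)·Dx^2 + (144·x + 704·x^3 + 768·x^5 + 1024·x^7)·Dx^3 + (5 + 48·x^2 + 160·x^4 + 256·x^6 + 256·x^8)·Dx^4  (order 4).
h: a_k = 0, 0, -8, 0, 12, 0, -247/9, 0, …
ICs: h(0) = 0, h′(0) = 0, h′′(0) = -16, h′′′(0) = 0.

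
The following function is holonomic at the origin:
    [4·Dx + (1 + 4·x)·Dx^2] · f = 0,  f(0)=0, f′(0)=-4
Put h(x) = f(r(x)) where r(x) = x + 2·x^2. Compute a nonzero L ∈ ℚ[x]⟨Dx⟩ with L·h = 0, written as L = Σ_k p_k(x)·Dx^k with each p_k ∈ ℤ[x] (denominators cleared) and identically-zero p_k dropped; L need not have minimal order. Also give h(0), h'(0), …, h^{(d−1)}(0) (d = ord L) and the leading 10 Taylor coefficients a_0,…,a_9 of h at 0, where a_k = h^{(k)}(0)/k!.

f: a_k = 0, -4, 8, -64/3, 64, -1024/5, 2048/3, -16384/7, 8192, -262144/9, …
L₀ from L_f via x↦r, Dx↦r'^{-1}Dx.
L = (16·x + 32·x^2)·Dx + (1 + 8·x + 24·x^2 + 32·x^3)·Dx^2  (order 2).
h: a_k = 0, -4, 0, 32/3, -32, 256/5, 0, -2048/7, 1024, -16384/9, …
ICs: h(0) = 0, h′(0) = -4.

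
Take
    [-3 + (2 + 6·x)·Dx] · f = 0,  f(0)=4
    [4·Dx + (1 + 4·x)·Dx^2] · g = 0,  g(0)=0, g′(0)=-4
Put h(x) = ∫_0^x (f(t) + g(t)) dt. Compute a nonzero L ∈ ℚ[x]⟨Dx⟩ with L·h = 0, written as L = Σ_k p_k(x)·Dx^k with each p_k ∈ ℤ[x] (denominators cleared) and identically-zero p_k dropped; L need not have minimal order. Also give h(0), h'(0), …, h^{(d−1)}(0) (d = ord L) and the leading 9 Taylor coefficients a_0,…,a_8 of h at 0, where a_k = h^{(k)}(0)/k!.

L = (84 + 144·x)·Dx^2 + (101 + 552·x + 720·x^2)·Dx^3 + (10 + 94·x + 288·x^2 + 288·x^3)·Dx^4  (order 4).
h: a_k = 0, 4, 1, 7/6, -175/48, 1643/160, -57031/1920, 478361/5376, -7883411/28672, …
ICs: h(0) = 0, h′(0) = 4, h′′(0) = 2, h′′′(0) = 7.

f: a_k = 4, 6, -9/2, 27/4, -405/32, 1701/64, -15309/256, 72171/512, -2814669/8192, …
g: a_k = 0, -4, 8, -64/3, 64, -1024/5, 2048/3, -16384/7, 8192, …
Weyl lclm of L_f,L_g ⇒ L₀ (ord ≤ 3).
h=∫h₀ ⇒ L = L₀·Dx.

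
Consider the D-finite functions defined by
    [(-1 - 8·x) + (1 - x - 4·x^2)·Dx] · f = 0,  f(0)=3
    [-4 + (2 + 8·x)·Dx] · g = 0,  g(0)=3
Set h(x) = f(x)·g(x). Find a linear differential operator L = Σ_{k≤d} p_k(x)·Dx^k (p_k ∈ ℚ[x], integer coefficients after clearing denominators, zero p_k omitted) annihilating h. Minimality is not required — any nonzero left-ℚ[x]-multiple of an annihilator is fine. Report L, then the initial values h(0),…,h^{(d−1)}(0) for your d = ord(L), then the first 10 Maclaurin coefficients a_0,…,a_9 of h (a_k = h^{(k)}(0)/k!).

L = (3 + 10·x + 24·x^2) + (-1 - 3·x + 8·x^2 + 16·x^3)·Dx  (order 1).
h: a_k = 9, 27, 45, 189, 279, 1287, 1647, 9171, 8037, 70461, …
ICs: h(0) = 9.

f: a_k = 3, 3, 15, 27, 87, 195, 543, 1323, 3495, 8787, …
g: a_k = 3, 6, -6, 12, -30, 84, -252, 792, -2574, 8580, …
f·g: L₀ = L_f ⊗_s L_g, ord ≤ 1·1.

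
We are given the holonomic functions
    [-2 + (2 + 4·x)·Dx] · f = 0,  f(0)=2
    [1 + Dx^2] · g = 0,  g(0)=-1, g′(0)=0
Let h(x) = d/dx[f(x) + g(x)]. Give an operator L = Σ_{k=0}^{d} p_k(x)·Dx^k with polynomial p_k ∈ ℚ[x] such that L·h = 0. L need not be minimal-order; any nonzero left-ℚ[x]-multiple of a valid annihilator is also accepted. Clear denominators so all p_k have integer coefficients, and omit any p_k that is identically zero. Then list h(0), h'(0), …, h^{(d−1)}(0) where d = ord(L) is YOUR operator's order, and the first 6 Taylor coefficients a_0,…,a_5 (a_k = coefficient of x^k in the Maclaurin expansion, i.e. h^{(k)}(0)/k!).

f: a_k = 2, 2, -1, 1, -5/4, 7/4, …
g: a_k = -1, 0, 1/2, 0, -1/24, 0, …
f+g: L₀ = lclm(L_f,L_g), ord ≤ 1+2.
h₀' ⇒ L via d/dx closure of L₀.
L = (-4 - x - x^2) + (-1 - 3·x - 3·x^2 - 2·x^3)·Dx + (-4 - x - x^2)·Dx^2 + (-1 - 3·x - 3·x^2 - 2·x^3)·Dx^3  (order 3).
h: a_k = 2, -1, 3, -31/6, 35/4, -1889/120, …
ICs: h(0) = 2, h′(0) = -1, h′′(0) = 6.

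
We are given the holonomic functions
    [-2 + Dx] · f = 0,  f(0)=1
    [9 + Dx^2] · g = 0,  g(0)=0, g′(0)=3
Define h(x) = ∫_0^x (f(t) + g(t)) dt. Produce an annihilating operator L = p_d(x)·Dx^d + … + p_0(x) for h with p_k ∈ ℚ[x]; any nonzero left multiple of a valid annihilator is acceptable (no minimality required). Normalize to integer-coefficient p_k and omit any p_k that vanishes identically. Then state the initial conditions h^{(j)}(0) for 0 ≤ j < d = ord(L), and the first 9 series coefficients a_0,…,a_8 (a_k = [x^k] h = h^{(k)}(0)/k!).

f: a_k = 1, 2, 2, 4/3, 2/3, 4/15, 4/45, 8/315, 2/315, …
g: a_k = 0, 3, 0, -9/2, 0, 81/40, 0, -243/560, 0, …
L₀ := lclm(L_f,L_g); ord L₀ ≤ 1+2.
h=∫₀ˣh₀: take L = L₀·Dx.
L = -18·Dx + 9·Dx^2 - 2·Dx^3 + Dx^4  (order 4).
h: a_k = 0, 1, 5/2, 2/3, -19/24, 2/15, 55/144, 4/315, -2059/40320, …
ICs: h(0) = 0, h′(0) = 1, h′′(0) = 5, h′′′(0) = 4.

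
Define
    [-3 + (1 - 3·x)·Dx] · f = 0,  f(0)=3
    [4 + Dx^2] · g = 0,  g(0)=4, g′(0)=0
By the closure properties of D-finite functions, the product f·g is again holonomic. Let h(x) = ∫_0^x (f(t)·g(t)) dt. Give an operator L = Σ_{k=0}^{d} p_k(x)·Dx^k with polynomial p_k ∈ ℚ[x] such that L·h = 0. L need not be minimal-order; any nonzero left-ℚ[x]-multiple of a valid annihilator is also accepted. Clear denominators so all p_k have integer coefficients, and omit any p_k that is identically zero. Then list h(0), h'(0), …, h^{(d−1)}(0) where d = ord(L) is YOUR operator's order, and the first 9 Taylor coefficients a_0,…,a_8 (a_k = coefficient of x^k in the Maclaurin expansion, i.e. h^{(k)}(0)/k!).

f: a_k = 3, 9, 27, 81, 243, 729, 2187, 6561, 19683, …
g: a_k = 4, 0, -8, 0, 8/3, 0, -16/45, 0, 8/315, …
f·g: L₀ = L_f ⊗_s L_g, ord ≤ 1·2.
h=∫h₀ ⇒ L = L₀·Dx.
L = (-4 + 12·x)·Dx + 6·Dx^2 + (-1 + 3·x)·Dx^3  (order 3).
h: a_k = 0, 12, 18, 28, 63, 764/5, 382, 14732/15, 25781/10, …
ICs: h(0) = 0, h′(0) = 12, h′′(0) = 36.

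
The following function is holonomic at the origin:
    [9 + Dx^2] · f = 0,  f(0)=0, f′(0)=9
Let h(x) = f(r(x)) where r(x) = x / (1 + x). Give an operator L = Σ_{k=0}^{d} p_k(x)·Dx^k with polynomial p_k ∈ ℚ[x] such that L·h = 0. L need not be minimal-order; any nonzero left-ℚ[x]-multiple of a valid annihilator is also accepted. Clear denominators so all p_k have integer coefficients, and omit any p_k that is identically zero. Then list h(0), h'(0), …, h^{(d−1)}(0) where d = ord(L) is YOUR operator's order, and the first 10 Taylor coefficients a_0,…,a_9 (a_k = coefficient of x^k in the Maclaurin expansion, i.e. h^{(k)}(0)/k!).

L = 9 + (2 + 6·x + 6·x^2 + 2·x^3)·Dx + (1 + 4·x + 6·x^2 + 4·x^3 + x^4)·Dx^2  (order 2).
h: a_k = 0, 9, -9, -9/2, 63/2, -2637/40, 765/8, -58059/560, 5679/80, 89433/4480, …
ICs: h(0) = 0, h′(0) = 9.

f: a_k = 0, 9, 0, -27/2, 0, 243/40, 0, -729/560, 0, 729/4480, …
f∘r: x↦r, Dx↦Dx/r' in L_f ⇒ L₀.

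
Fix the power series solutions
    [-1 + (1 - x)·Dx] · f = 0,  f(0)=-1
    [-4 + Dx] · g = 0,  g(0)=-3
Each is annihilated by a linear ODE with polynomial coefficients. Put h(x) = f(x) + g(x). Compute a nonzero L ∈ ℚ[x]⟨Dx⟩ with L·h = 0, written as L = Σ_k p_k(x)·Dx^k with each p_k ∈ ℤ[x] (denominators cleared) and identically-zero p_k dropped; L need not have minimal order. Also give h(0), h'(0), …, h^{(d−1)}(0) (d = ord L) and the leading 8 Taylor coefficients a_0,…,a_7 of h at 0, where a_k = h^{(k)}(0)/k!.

L = (8 - 16·x) + (-14 + 32·x - 16·x^2)·Dx + (3 - 7·x + 4·x^2)·Dx^2  (order 2).
h: a_k = -4, -13, -25, -33, -33, -133/5, -271/15, -1129/105, …
ICs: h(0) = -4, h′(0) = -13.

f: a_k = -1, -1, -1, -1, -1, -1, -1, -1, …
g: a_k = -3, -12, -24, -32, -32, -128/5, -256/15, -1024/105, …
L₀ := lclm(L_f,L_g); ord L₀ ≤ 1+1.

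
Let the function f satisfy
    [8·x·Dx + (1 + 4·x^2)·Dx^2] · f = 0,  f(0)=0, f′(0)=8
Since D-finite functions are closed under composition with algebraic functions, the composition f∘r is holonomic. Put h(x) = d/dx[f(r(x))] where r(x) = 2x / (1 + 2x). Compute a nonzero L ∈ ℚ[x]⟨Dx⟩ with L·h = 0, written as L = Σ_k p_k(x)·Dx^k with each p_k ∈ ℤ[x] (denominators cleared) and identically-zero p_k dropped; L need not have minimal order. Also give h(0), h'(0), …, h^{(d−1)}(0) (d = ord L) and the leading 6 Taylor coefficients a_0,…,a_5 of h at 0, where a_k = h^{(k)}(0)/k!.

L = (4 + 40·x) + (1 + 4·x + 20·x^2)·Dx  (order 1).
h: a_k = 16, -64, -64, 1536, -4864, -11264, …
ICs: h(0) = 16.

f: a_k = 0, 8, 0, -32/3, 0, 128/5, …
f∘r: x↦r, Dx↦Dx/r' in L_f ⇒ L₀.
Differentiate: ansatz ord ≤ ord L₀ ⇒ L.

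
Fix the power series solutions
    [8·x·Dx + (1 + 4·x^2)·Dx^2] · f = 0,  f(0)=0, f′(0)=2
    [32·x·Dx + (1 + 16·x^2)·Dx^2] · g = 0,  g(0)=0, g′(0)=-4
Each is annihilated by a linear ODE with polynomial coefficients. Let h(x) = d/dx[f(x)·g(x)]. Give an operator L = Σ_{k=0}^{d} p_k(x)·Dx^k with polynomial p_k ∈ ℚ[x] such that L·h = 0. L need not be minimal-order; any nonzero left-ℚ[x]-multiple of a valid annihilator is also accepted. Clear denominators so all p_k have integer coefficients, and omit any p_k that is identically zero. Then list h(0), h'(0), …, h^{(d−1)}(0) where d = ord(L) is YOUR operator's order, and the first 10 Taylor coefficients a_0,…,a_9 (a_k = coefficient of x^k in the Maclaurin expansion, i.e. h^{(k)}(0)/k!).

f: a_k = 0, 2, 0, -8/3, 0, 32/5, 0, -128/7, 0, 512/9, …
g: a_k = 0, -4, 0, 64/3, 0, -1024/5, 0, 16384/7, 0, -262144/9, …
Product ⇒ symmetric product L₀, ord ≤ 4.
Derive L from L₀ (diff closure).
L = (-1536·x - 51200·x^3 - 262144·x^5 + 655360·x^7 + 6291456·x^9) + (-80 - 6592·x^2 - 92160·x^4 - 229376·x^6 + 2293760·x^8 + 9437184·x^10)·Dx + (-160·x - 4480·x^3 - 30720·x^5 + 69632·x^7 + 1310720·x^9 + 3145728·x^11)·Dx^2 + (-1 - 40·x^2 - 464·x^4 + 29696·x^8 + 163840·x^10 + 262144·x^12)·Dx^3  (order 3).
h: a_k = 0, -16, 0, 640/3, 0, -44288/15, 0, 913408/21, 0, -209235968/315, …
ICs: h(0) = 0, h′(0) = -16, h′′(0) = 0.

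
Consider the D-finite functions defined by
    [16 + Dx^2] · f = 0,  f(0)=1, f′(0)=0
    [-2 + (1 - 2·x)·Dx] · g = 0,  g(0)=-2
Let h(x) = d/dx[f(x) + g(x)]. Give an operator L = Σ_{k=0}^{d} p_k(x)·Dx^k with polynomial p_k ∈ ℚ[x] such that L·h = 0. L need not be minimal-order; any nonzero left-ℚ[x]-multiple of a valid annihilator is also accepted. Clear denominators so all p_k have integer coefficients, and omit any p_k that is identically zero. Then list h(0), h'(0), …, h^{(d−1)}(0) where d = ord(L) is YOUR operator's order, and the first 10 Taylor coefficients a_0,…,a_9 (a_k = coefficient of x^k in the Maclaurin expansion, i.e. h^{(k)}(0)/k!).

L = (512 - 512·x + 512·x^2) + (-80 + 288·x - 384·x^2 + 256·x^3)·Dx + (32 - 32·x + 32·x^2)·Dx^2 + (-5 + 18·x - 24·x^2 + 16·x^3)·Dx^3  (order 3).
h: a_k = -4, -32, -48, -256/3, -320, -12032/15, -1792, -1286144/315, -9216, -58068992/2835, …
ICs: h(0) = -4, h′(0) = -32, h′′(0) = -96.

f: a_k = 1, 0, -8, 0, 32/3, 0, -256/45, 0, 512/315, 0, …
g: a_k = -2, -4, -8, -16, -32, -64, -128, -256, -512, -1024, …
Sum ⇒ L₀ = lclm(L_f,L_g) in ℚ(x)⟨Dx⟩.
h=h₀': d/dx-closure on L₀ ⇒ L.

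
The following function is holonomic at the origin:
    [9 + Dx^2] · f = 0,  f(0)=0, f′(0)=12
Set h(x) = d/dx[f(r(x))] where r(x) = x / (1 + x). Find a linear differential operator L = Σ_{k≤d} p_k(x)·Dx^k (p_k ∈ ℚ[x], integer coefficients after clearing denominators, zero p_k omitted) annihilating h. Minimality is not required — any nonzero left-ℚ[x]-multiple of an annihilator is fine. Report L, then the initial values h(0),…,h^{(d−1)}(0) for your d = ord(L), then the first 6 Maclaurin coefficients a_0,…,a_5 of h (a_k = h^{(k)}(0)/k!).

f: a_k = 0, 12, 0, -18, 0, 81/10, …
h₀=f(r): pull back L_f along r ⇒ L₀.
Derive L from L₀ (diff closure).
L = (15 + 12·x + 6·x^2) + (6 + 18·x + 18·x^2 + 6·x^3)·Dx + (1 + 4·x + 6·x^2 + 4·x^3 + x^4)·Dx^2  (order 2).
h: a_k = 12, -24, -18, 168, -879/2, 765, …
ICs: h(0) = 12, h′(0) = -24.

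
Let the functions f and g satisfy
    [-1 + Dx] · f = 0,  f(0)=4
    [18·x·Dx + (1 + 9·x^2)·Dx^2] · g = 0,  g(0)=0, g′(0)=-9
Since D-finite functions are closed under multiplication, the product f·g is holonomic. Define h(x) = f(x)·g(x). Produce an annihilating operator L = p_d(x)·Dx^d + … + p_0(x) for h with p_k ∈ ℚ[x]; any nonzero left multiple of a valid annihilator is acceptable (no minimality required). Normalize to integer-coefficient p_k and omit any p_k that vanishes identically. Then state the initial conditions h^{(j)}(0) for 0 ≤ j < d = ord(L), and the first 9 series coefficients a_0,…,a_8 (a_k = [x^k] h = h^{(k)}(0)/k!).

f: a_k = 4, 4, 2, 2/3, 1/6, 1/30, 1/180, 1/1260, 1/10080, …
g: a_k = 0, -9, 0, 27, 0, -729/5, 0, 6561/7, 0, …
L₀ := L_f ⊗_s L_g (sym. prod.), ord ≤ 2.
L = (1 - 18·x + 9·x^2) + (-2 + 18·x - 18·x^2)·Dx + (1 + 9·x^2)·Dx^2  (order 2).
h: a_k = 0, -36, -36, 90, 102, -5307/10, -1131/2, 484679/140, 511397/140, …
ICs: h(0) = 0, h′(0) = -36.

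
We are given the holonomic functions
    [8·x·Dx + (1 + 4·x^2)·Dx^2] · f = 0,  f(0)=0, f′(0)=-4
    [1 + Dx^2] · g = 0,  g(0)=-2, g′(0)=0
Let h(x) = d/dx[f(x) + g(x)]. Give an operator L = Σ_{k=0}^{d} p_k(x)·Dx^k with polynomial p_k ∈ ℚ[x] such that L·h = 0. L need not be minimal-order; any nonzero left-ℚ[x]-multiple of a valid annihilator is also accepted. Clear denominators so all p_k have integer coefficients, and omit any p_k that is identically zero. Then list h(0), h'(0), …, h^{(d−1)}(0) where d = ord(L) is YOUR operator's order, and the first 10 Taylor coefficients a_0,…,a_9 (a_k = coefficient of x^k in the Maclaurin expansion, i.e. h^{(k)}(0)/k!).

f: a_k = 0, -4, 0, 16/3, 0, -64/5, 0, 256/7, 0, -1024/9, …
g: a_k = -2, 0, 1, 0, -1/12, 0, 1/360, 0, -1/20160, 0, …
h₀=f+g: left-lcm gives L₀, ord ≤ 4.
Differentiate: ansatz ord ≤ ord L₀ ⇒ L.
L = (-376·x + 1600·x^3 + 128·x^5) + (-7 + 76·x^2 + 432·x^4 + 64·x^6)·Dx + (-376·x + 1600·x^3 + 128·x^5)·Dx^2 + (-7 + 76·x^2 + 432·x^4 + 64·x^6)·Dx^3  (order 3).
h: a_k = -4, 2, 16, -1/3, -64, 1/60, 256, -1/2520, -1024, 1/181440, …
ICs: h(0) = -4, h′(0) = 2, h′′(0) = 32.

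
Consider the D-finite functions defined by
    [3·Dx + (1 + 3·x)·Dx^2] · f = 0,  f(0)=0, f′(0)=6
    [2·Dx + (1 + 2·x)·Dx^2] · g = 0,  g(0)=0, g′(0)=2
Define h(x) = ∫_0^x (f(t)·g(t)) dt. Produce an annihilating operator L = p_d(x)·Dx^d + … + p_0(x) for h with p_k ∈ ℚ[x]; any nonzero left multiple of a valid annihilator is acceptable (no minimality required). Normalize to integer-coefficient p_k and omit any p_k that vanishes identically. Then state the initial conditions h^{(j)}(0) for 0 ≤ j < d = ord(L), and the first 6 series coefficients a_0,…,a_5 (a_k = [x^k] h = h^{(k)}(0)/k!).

L = (156 + 720·x + 864·x^2)·Dx^2 + (310 + 2244·x + 5400·x^2 + 4320·x^3)·Dx^3 + (88 + 860·x + 3132·x^2 + 5040·x^3 + 3024·x^4)·Dx^4 + (5 + 62·x + 305·x^2 + 744·x^3 + 900·x^4 + 432·x^5)·Dx^5  (order 5).
h: a_k = 0, 0, 0, 4, -15/2, 14, …
ICs: h(0) = 0, h′(0) = 0, h′′(0) = 0, h′′′(0) = 24, h′′′′(0) = -180.

f: a_k = 0, 6, -9, 18, -81/2, 486/5, …
g: a_k = 0, 2, -2, 8/3, -4, 32/5, …
h₀=f·g: eliminate ⇒ L₀, order ≤ 2·2.
Integrate: L := L₀·Dx.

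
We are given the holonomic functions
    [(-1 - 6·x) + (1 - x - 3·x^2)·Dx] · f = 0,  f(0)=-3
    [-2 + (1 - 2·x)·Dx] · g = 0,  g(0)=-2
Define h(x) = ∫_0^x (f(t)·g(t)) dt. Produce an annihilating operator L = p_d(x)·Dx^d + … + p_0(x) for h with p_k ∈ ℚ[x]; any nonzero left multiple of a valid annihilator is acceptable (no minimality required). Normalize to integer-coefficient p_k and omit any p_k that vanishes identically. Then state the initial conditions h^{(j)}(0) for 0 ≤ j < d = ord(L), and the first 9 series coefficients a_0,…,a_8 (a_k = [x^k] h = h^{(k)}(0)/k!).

f: a_k = -3, -3, -12, -21, -57, -120, -291, -651, -1524, …
g: a_k = -2, -4, -8, -16, -32, -64, -128, -256, -512, …
Product ⇒ symmetric product L₀, ord ≤ 1.
h=∫₀ˣh₀: take L = L₀·Dx.
L = (-3 - 2·x + 18·x^2)·Dx + (1 - 3·x - x^2 + 6·x^3)·Dx^2  (order 2).
h: a_k = 0, 6, 9, 20, 81/2, 438/5, 186, 402, 3465/4, …
ICs: h(0) = 0, h′(0) = 6.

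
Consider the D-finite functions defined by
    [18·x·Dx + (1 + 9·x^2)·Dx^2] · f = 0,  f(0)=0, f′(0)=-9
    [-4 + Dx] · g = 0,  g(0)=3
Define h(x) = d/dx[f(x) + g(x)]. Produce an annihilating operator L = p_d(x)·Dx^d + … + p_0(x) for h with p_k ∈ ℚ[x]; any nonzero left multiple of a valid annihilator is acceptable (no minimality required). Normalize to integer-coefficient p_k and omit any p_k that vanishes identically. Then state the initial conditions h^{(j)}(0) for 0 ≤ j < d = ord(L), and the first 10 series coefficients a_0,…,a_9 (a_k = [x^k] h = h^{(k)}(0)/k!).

f: a_k = 0, -9, 0, 27, 0, -729/5, 0, 6561/7, 0, -6561, …
g: a_k = 3, 12, 24, 32, 32, 128/5, 256/15, 1024/105, 512/105, 2048/945, …
f+g: L₀ = lclm(L_f,L_g), ord ≤ 2+1.
Derive L from L₀ (diff closure).
L = (36 - 144·x - 972·x^2 - 1296·x^3) + (-17 + 99·x^2 - 648·x^4)·Dx + (2 + 9·x + 36·x^2 + 81·x^3 + 162·x^4)·Dx^2  (order 2).
h: a_k = 3, 48, 177, 128, -601, 512/5, 99439/15, 4096/105, -6198097/105, 8192/945, …
ICs: h(0) = 3, h′(0) = 48.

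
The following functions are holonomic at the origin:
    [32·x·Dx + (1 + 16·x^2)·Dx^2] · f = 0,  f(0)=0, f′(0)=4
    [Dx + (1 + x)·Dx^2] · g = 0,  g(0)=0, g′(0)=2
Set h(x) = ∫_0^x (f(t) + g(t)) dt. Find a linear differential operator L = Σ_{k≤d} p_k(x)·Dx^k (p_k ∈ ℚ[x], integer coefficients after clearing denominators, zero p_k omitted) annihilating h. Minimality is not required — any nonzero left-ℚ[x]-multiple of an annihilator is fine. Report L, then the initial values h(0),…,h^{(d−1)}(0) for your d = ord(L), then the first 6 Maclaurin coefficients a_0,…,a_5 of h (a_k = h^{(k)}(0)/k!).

f: a_k = 0, 4, 0, -64/3, 0, 1024/5, …
g: a_k = 0, 2, -1, 2/3, -1/2, 2/5, …
h₀=f+g: left-lcm gives L₀, ord ≤ 4.
∫: right-multiply L₀ by Dx.
L = (-32 - 96·x + 1536·x^2 + 512·x^3)·Dx^2 + (-34 - 64·x + 1440·x^2 + 3072·x^3 + 1024·x^4)·Dx^3 + (-1 + 31·x + 32·x^2 + 512·x^3 + 768·x^4 + 256·x^5)·Dx^4  (order 4).
h: a_k = 0, 0, 3, -1/3, -31/6, -1/10, …
ICs: h(0) = 0, h′(0) = 0, h′′(0) = 6, h′′′(0) = -2.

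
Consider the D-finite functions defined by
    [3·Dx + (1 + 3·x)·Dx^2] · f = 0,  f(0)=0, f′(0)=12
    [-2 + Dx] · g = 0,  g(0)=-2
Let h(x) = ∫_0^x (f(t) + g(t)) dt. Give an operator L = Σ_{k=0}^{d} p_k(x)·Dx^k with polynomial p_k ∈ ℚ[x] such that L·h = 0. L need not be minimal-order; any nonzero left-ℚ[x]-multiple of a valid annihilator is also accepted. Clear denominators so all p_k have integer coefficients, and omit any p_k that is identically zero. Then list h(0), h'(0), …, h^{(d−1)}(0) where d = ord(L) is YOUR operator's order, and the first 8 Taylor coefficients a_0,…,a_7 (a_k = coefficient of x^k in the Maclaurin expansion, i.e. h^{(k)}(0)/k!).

L = (-48 - 36·x)·Dx^2 + (14 - 24·x - 36·x^2)·Dx^3 + (5 + 21·x + 18·x^2)·Dx^4  (order 4).
h: a_k = 0, -2, 4, -22/3, 25/3, -247/15, 1454/45, -21878/315, …
ICs: h(0) = 0, h′(0) = -2, h′′(0) = 8, h′′′(0) = -44.

f: a_k = 0, 12, -18, 36, -81, 972/5, -486, 8748/7, …
g: a_k = -2, -4, -4, -8/3, -4/3, -8/15, -8/45, -16/315, …
h₀=f+g: left-lcm gives L₀, ord ≤ 3.
h=∫₀ˣh₀: take L = L₀·Dx.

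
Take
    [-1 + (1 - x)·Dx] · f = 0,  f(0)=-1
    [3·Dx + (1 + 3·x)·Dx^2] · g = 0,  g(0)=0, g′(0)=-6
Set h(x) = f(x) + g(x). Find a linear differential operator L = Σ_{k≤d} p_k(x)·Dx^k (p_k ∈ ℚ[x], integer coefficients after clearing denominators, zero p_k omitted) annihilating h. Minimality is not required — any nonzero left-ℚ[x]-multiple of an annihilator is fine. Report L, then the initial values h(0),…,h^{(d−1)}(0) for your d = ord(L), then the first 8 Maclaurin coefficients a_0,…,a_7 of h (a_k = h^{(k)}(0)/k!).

f: a_k = -1, -1, -1, -1, -1, -1, -1, -1, …
g: a_k = 0, -6, 9, -18, 81/2, -486/5, 243, -4374/7, …
Sum ⇒ L₀ = lclm(L_f,L_g) in ℚ(x)⟨Dx⟩.
L = (54 + 18·x)·Dx + (-12 + 72·x + 36·x^2)·Dx^2 + (-5 - 13·x + 9·x^2 + 9·x^3)·Dx^3  (order 3).
h: a_k = -1, -7, 8, -19, 79/2, -491/5, 242, -4381/7, …
ICs: h(0) = -1, h′(0) = -7, h′′(0) = 16.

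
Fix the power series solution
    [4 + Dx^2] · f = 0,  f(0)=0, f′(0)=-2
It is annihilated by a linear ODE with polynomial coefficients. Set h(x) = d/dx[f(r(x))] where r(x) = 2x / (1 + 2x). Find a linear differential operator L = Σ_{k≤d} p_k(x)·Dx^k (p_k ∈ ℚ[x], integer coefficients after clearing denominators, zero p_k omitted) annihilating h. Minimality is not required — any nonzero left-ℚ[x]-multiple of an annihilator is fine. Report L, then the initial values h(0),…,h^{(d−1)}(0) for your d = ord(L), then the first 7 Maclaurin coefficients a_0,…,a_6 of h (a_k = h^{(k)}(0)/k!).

f: a_k = 0, -2, 0, 4/3, 0, -4/15, 0, …
Change of var in L_f (x↦r) gives L₀.
h=h₀': d/dx-closure on L₀ ⇒ L.
L = (40 + 96·x + 96·x^2) + (12 + 72·x + 144·x^2 + 96·x^3)·Dx + (1 + 8·x + 24·x^2 + 32·x^3 + 16·x^4)·Dx^2  (order 2).
h: a_k = -4, 16, -16, -128, 2752/3, -3840, 565504/45, …
ICs: h(0) = -4, h′(0) = 16.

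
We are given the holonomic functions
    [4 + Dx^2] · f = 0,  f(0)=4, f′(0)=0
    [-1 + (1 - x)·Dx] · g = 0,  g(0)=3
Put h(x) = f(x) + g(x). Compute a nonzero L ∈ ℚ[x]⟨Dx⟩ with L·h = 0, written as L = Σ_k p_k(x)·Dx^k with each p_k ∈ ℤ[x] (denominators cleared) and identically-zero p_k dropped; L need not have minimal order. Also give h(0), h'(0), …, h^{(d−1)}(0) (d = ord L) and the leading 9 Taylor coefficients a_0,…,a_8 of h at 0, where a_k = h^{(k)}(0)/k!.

L = (-20 + 16·x - 8·x^2) + (12 - 28·x + 24·x^2 - 8·x^3)·Dx + (-5 + 4·x - 2·x^2)·Dx^2 + (3 - 7·x + 6·x^2 - 2·x^3)·Dx^3  (order 3).
h: a_k = 7, 3, -5, 3, 17/3, 3, 119/45, 3, 953/315, …
ICs: h(0) = 7, h′(0) = 3, h′′(0) = -10.

f: a_k = 4, 0, -8, 0, 8/3, 0, -16/45, 0, 8/315, …
g: a_k = 3, 3, 3, 3, 3, 3, 3, 3, 3, …
Weyl lclm of L_f,L_g ⇒ L₀ (ord ≤ 3).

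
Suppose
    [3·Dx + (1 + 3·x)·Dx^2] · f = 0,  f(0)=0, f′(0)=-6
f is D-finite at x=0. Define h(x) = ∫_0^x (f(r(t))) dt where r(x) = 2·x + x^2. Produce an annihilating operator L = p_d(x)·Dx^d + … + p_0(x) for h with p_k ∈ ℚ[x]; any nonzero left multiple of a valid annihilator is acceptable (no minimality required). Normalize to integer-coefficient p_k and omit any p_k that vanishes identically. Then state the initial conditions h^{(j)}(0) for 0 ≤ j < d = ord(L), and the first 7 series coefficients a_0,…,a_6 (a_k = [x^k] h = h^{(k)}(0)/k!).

L = (5 + 6·x + 3·x^2)·Dx^2 + (1 + 7·x + 9·x^2 + 3·x^3)·Dx^3  (order 3).
h: a_k = 0, 0, -6, 10, -27, 441/5, -1602/5, …
ICs: h(0) = 0, h′(0) = 0, h′′(0) = -12.

f: a_k = 0, -6, 9, -18, 81/2, -486/5, 243, …
h₀=f(r): pull back L_f along r ⇒ L₀.
h=∫₀ˣh₀: take L = L₀·Dx.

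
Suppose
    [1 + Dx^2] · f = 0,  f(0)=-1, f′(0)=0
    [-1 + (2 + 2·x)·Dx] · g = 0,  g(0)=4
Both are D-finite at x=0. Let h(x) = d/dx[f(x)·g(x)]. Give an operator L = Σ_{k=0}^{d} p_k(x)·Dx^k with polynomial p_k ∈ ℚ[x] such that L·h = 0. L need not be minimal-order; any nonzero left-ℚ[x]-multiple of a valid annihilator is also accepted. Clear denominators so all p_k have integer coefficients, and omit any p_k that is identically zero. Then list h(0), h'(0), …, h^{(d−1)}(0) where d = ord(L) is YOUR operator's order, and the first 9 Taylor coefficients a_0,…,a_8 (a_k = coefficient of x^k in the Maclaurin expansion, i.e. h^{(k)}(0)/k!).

L = (53 + 144·x + 136·x^2 + 64·x^3 + 16·x^4) + (-4 - 36·x - 48·x^2 - 16·x^3)·Dx + (28 + 88·x + 108·x^2 + 64·x^3 + 16·x^4)·Dx^2  (order 2).
h: a_k = -2, 5, 9/4, -25/24, -65/192, 349/1920, -2807/23040, 44047/322560, -80889/573440, …
ICs: h(0) = -2, h′(0) = 5.

f: a_k = -1, 0, 1/2, 0, -1/24, 0, 1/720, 0, -1/40320, …
g: a_k = 4, 2, -1/2, 1/4, -5/32, 7/64, -21/256, 33/512, -429/8192, …
Product ⇒ symmetric product L₀, ord ≤ 2.
Derive L from L₀ (diff closure).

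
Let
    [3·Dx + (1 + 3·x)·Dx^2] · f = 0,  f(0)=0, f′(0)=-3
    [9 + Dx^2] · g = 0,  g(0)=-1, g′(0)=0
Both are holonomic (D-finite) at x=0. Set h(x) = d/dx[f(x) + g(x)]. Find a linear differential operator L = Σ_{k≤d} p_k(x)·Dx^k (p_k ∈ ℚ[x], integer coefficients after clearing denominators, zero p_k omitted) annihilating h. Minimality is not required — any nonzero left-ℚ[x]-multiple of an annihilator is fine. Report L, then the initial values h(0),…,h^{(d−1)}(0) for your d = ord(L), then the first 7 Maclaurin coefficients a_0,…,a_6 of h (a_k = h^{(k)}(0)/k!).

L = (63 + 54·x + 81·x^2) + (9 + 45·x + 81·x^2 + 81·x^3)·Dx + (7 + 6·x + 9·x^2)·Dx^2 + (1 + 5·x + 9·x^2 + 9·x^3)·Dx^3  (order 3).
h: a_k = -3, 18, -27, 135/2, -243, 29403/40, -2187, …
ICs: h(0) = -3, h′(0) = 18, h′′(0) = -54.

f: a_k = 0, -3, 9/2, -9, 81/4, -243/5, 243/2, …
g: a_k = -1, 0, 9/2, 0, -27/8, 0, 81/80, …
Sum ⇒ L₀ = lclm(L_f,L_g) in ℚ(x)⟨Dx⟩.
Differentiate: ansatz ord ≤ ord L₀ ⇒ L.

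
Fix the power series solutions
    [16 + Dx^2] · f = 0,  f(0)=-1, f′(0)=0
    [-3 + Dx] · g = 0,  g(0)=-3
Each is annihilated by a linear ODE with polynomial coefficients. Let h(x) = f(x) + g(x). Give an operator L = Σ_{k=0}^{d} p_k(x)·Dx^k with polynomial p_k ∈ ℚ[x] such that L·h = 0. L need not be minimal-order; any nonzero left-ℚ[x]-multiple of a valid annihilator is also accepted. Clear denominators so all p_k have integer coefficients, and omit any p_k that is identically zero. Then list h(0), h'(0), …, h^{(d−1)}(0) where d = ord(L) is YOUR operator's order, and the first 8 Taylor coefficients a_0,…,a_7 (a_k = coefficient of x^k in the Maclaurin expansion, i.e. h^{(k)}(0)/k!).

f: a_k = -1, 0, 8, 0, -32/3, 0, 256/45, 0, …
g: a_k = -3, -9, -27/2, -27/2, -81/8, -243/40, -243/80, -729/560, …
Sum ⇒ L₀ = lclm(L_f,L_g) in ℚ(x)⟨Dx⟩.
L = -48 + 16·Dx - 3·Dx^2 + Dx^3  (order 3).
h: a_k = -4, -9, -11/2, -27/2, -499/24, -243/40, 1909/720, -729/560, …
ICs: h(0) = -4, h′(0) = -9, h′′(0) = -11.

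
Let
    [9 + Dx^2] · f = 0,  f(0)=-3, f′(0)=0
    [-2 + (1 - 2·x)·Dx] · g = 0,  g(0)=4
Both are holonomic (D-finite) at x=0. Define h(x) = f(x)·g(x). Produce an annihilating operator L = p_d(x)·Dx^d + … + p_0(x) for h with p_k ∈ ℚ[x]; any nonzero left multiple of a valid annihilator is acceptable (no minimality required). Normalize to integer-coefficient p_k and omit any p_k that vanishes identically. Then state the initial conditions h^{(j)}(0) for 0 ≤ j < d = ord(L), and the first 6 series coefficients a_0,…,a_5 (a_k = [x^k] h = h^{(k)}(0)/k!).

f: a_k = -3, 0, 27/2, 0, -81/8, 0, …
g: a_k = 4, 8, 16, 32, 64, 128, …
h₀=f·g: eliminate ⇒ L₀, order ≤ 2·1.
L = (-9 + 18·x) + 4·Dx + (-1 + 2·x)·Dx^2  (order 2).
h: a_k = -12, -24, 6, 12, -33/2, -33, …
ICs: h(0) = -12, h′(0) = -24.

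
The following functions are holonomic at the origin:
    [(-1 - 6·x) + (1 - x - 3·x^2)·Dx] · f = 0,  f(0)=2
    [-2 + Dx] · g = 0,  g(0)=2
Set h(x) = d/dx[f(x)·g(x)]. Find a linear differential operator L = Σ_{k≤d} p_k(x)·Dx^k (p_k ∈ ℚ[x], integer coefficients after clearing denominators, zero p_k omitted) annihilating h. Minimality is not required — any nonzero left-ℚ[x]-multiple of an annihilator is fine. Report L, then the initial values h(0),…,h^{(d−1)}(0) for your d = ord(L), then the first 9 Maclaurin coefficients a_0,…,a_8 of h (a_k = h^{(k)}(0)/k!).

L = (16 + 30·x - 2·x^2 - 48·x^3 + 36·x^4) + (-3 - x + 19·x^2 + 6·x^3 - 18·x^4)·Dx  (order 1).
h: a_k = 12, 64, 220, 688, 5896/3, 81848/15, 219316/15, 2427776/63, 31420852/315, …
ICs: h(0) = 12.

f: a_k = 2, 2, 8, 14, 38, 80, 194, 434, 1016, …
g: a_k = 2, 4, 4, 8/3, 4/3, 8/15, 8/45, 16/315, 4/315, …
f·g: L₀ = L_f ⊗_s L_g, ord ≤ 1·1.
Derive L from L₀ (diff closure).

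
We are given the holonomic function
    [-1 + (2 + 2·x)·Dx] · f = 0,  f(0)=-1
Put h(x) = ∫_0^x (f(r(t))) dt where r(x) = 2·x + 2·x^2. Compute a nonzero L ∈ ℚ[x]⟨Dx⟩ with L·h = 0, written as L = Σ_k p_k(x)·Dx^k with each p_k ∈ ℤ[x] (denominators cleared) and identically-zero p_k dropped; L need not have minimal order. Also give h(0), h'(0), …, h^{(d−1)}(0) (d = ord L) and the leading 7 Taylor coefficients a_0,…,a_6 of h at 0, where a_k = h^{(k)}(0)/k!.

L = (-1 - 2·x)·Dx + (1 + 2·x + 2·x^2)·Dx^2  (order 2).
h: a_k = 0, -1, -1/2, -1/6, 1/8, -3/40, 1/48, …
ICs: h(0) = 0, h′(0) = -1.

f: a_k = -1, -1/2, 1/8, -1/16, 5/128, -7/256, 21/1024, …
Change of var in L_f (x↦r) gives L₀.
h=∫h₀ ⇒ L = L₀·Dx.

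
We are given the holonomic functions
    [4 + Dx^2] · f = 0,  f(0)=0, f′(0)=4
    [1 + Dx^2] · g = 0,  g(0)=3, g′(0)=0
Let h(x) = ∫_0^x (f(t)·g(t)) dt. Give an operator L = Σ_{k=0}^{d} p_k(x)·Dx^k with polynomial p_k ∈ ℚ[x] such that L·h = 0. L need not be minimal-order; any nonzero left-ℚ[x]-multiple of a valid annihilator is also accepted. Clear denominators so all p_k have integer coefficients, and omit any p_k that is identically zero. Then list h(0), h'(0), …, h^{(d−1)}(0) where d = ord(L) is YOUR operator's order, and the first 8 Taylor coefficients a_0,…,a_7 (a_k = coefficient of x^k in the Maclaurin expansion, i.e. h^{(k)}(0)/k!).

L = 9·Dx + 10·Dx^3 + Dx^5  (order 5).
h: a_k = 0, 0, 6, 0, -7/2, 0, 61/60, 0, …
ICs: h(0) = 0, h′(0) = 0, h′′(0) = 12, h′′′(0) = 0, h′′′′(0) = -84.

f: a_k = 0, 4, 0, -8/3, 0, 8/15, 0, -16/315, …
g: a_k = 3, 0, -3/2, 0, 1/8, 0, -1/240, 0, …
f·g: L₀ = L_f ⊗_s L_g, ord ≤ 2·2.
h=∫h₀ ⇒ L = L₀·Dx.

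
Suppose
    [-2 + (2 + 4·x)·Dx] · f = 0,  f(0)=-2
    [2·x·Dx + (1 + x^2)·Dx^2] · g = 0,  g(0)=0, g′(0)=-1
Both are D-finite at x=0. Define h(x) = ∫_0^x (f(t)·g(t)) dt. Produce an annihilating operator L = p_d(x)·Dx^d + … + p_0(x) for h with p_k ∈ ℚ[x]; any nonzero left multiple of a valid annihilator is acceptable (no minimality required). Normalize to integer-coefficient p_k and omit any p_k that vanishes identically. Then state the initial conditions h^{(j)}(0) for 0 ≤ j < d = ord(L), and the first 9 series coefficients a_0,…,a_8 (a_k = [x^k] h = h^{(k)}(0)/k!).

f: a_k = -2, -2, 1, -1, 5/4, -7/4, 21/8, -33/8, 429/64, …
g: a_k = 0, -1, 0, 1/3, 0, -1/5, 0, 1/7, 0, …
Sym-product of L_f,L_g gives L₀ (≤ ord 2).
Integrate: L := L₀·Dx.
L = (3 - 2·x - x^2)·Dx + (-2 - 2·x + 6·x^2 + 4·x^3)·Dx^2 + (1 + 4·x + 5·x^2 + 4·x^3 + 4·x^4)·Dx^3  (order 3).
h: a_k = 0, 0, 1, 2/3, -5/12, 1/15, -31/360, 109/420, -2263/6720, …
ICs: h(0) = 0, h′(0) = 0, h′′(0) = 2.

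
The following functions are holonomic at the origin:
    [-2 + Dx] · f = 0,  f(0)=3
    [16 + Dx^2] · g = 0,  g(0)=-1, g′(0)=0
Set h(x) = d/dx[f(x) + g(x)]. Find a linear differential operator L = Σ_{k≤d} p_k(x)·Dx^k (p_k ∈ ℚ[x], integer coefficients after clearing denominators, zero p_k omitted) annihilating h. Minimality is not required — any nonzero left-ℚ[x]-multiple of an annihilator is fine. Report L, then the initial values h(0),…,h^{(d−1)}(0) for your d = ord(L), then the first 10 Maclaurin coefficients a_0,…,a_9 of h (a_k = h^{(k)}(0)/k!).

f: a_k = 3, 6, 6, 4, 2, 4/5, 4/15, 8/105, 2/105, 4/945, …
g: a_k = -1, 0, 8, 0, -32/3, 0, 256/45, 0, -512/315, 0, …
h₀=f+g: left-lcm gives L₀, ord ≤ 3.
Derive L from L₀ (diff closure).
L = 32 - 16·Dx + 2·Dx^2 - Dx^3  (order 3).
h: a_k = 6, 28, 12, -104/3, 4, 536/15, 8/15, -4048/315, 4/105, 8216/2835, …
ICs: h(0) = 6, h′(0) = 28, h′′(0) = 24.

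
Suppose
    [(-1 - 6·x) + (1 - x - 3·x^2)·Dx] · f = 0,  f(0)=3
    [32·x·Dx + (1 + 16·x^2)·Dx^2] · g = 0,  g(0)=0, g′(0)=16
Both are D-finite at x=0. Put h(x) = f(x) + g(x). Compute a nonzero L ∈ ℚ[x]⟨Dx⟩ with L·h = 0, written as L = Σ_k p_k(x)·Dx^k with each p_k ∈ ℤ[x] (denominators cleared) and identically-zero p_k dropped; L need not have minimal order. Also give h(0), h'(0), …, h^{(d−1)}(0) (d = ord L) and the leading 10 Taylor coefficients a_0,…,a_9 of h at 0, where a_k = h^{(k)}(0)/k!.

L = (-128 + 512·x + 10560·x^2 + 25344·x^3 + 95904·x^4 + 41472·x^6)·Dx + (37 + 208·x - 206·x^2 + 1476·x^3 + 24336·x^4 + 66528·x^5 + 6912·x^6 + 41472·x^7)·Dx^2 + (-4 - 21·x - 198·x^2 - 90·x^3 - 1775·x^4 + 4080·x^5 + 6336·x^6 + 2304·x^7 + 6912·x^8)·Dx^3  (order 3).
h: a_k = 3, 19, 12, -193/3, 57, 4696/5, 291, -60979/7, 1524, 1079869/9, …
ICs: h(0) = 3, h′(0) = 19, h′′(0) = 24.

f: a_k = 3, 3, 12, 21, 57, 120, 291, 651, 1524, 3477, …
g: a_k = 0, 16, 0, -256/3, 0, 4096/5, 0, -65536/7, 0, 1048576/9, …
L₀ := lclm(L_f,L_g); ord L₀ ≤ 1+2.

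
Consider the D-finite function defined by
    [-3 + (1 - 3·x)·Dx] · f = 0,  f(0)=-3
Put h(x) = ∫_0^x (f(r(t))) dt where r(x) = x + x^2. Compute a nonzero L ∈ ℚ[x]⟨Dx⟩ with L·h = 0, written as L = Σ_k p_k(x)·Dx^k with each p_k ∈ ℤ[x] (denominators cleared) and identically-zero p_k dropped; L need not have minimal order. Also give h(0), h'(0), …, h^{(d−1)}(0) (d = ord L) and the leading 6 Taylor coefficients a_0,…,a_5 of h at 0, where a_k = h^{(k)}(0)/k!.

L = (3 + 6·x)·Dx + (-1 + 3·x + 3·x^2)·Dx^2  (order 2).
h: a_k = 0, -3, -9/2, -12, -135/4, -513/5, …
ICs: h(0) = 0, h′(0) = -3.

f: a_k = -3, -9, -27, -81, -243, -729, …
Change of var in L_f (x↦r) gives L₀.
Integrate: L := L₀·Dx.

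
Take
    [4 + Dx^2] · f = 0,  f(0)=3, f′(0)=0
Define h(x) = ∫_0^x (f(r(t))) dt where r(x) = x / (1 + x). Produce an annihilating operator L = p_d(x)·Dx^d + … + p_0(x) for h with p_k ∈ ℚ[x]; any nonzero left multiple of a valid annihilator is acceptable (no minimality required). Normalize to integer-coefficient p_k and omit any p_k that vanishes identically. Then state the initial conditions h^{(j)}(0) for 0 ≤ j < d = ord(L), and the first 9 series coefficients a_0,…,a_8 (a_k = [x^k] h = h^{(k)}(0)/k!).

L = 4·Dx + (2 + 6·x + 6·x^2 + 2·x^3)·Dx^2 + (1 + 4·x + 6·x^2 + 4·x^3 + x^4)·Dx^3  (order 3).
h: a_k = 0, 3, 0, -2, 3, -16/5, 8/3, -22/15, -3/10, …
ICs: h(0) = 0, h′(0) = 3, h′′(0) = 0.

f: a_k = 3, 0, -6, 0, 2, 0, -4/15, 0, 2/105, …
Substitute x→r, Dx→(1/r')Dx; clear ⇒ L₀.
h=∫h₀ ⇒ L = L₀·Dx.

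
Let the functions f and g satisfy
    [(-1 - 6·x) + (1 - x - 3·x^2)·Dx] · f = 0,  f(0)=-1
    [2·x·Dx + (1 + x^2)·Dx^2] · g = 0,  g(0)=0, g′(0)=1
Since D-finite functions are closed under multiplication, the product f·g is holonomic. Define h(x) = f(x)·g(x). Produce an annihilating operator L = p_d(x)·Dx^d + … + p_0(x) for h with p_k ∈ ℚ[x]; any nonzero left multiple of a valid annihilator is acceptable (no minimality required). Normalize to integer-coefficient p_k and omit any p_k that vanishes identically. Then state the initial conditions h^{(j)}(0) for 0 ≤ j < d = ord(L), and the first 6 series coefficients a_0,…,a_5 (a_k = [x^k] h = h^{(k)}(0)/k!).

f: a_k = -1, -1, -4, -7, -19, -40, …
g: a_k = 0, 1, 0, -1/3, 0, 1/5, …
f·g: L₀ = L_f ⊗_s L_g, ord ≤ 1·2.
L = (6 + 2·x + 18·x^2) + (2 + 10·x + 4·x^2 + 18·x^3)·Dx + (-1 + x + 2·x^2 + x^3 + 3·x^4)·Dx^2  (order 2).
h: a_k = 0, -1, -1, -11/3, -20/3, -268/15, …
ICs: h(0) = 0, h′(0) = -1.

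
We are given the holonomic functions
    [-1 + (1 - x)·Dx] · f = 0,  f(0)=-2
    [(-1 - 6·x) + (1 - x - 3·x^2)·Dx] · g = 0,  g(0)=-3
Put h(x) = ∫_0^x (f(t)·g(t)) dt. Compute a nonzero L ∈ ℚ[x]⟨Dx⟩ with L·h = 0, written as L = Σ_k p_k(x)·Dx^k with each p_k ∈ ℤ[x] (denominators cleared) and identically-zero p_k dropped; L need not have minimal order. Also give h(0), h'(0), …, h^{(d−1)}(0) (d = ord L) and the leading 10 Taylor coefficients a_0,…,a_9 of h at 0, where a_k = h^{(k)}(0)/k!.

L = (-2 - 4·x + 9·x^2)·Dx + (1 - 2·x - 2·x^2 + 3·x^3)·Dx^2  (order 2).
h: a_k = 0, 6, 6, 12, 39/2, 192/5, 72, 1014/7, 579/2, 596, …
ICs: h(0) = 0, h′(0) = 6.

f: a_k = -2, -2, -2, -2, -2, -2, -2, -2, -2, -2, …
g: a_k = -3, -3, -12, -21, -57, -120, -291, -651, -1524, -3477, …
h₀=f·g: eliminate ⇒ L₀, order ≤ 1·1.
∫: right-multiply L₀ by Dx.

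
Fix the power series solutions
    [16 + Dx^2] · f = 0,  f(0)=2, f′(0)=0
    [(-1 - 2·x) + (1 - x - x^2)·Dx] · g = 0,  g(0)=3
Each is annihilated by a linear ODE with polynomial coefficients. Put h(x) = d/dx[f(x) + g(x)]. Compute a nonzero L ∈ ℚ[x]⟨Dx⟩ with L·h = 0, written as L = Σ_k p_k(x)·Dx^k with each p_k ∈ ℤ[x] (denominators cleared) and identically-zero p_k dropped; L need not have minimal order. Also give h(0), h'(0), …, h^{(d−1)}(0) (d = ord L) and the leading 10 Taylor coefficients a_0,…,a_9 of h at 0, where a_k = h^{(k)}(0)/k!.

f: a_k = 2, 0, -16, 0, 64/3, 0, -512/45, 0, 1024/315, 0, …
g: a_k = 3, 3, 6, 9, 15, 24, 39, 63, 102, 165, …
Weyl lclm of L_f,L_g ⇒ L₀ (ord ≤ 3).
h₀' ⇒ L via d/dx closure of L₀.
L = (1472 + 2624·x + 2560·x^2 + 640·x^3 + 2240·x^4 + 2304·x^5 + 768·x^6) + (-272 - 112·x + 1008·x^2 - 160·x^3 - 800·x^4 + 576·x^5 + 896·x^6 + 256·x^7)·Dx + (92 + 164·x + 160·x^2 + 40·x^3 + 140·x^4 + 144·x^5 + 48·x^6)·Dx^2 + (-17 - 7·x + 63·x^2 - 10·x^3 - 50·x^4 + 36·x^5 + 56·x^6 + 16·x^7)·Dx^3  (order 3).
h: a_k = 3, -20, 27, 436/3, 120, 2486/15, 441, 265232/315, 1485, 7553066/2835, …
ICs: h(0) = 3, h′(0) = -20, h′′(0) = 54.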